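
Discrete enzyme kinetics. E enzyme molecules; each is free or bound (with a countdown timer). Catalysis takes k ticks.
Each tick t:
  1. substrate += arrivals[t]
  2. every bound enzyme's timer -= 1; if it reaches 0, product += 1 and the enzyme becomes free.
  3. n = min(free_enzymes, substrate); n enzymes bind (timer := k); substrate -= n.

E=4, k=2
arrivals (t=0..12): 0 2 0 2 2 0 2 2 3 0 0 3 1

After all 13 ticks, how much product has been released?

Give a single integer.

Answer: 13

Derivation:
t=0: arr=0 -> substrate=0 bound=0 product=0
t=1: arr=2 -> substrate=0 bound=2 product=0
t=2: arr=0 -> substrate=0 bound=2 product=0
t=3: arr=2 -> substrate=0 bound=2 product=2
t=4: arr=2 -> substrate=0 bound=4 product=2
t=5: arr=0 -> substrate=0 bound=2 product=4
t=6: arr=2 -> substrate=0 bound=2 product=6
t=7: arr=2 -> substrate=0 bound=4 product=6
t=8: arr=3 -> substrate=1 bound=4 product=8
t=9: arr=0 -> substrate=0 bound=3 product=10
t=10: arr=0 -> substrate=0 bound=1 product=12
t=11: arr=3 -> substrate=0 bound=3 product=13
t=12: arr=1 -> substrate=0 bound=4 product=13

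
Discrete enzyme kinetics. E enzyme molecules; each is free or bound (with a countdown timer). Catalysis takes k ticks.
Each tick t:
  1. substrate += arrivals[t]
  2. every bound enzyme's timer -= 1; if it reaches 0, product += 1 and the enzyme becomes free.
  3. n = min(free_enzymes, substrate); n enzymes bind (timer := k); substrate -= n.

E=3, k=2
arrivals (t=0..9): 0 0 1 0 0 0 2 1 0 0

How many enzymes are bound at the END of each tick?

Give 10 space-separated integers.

Answer: 0 0 1 1 0 0 2 3 1 0

Derivation:
t=0: arr=0 -> substrate=0 bound=0 product=0
t=1: arr=0 -> substrate=0 bound=0 product=0
t=2: arr=1 -> substrate=0 bound=1 product=0
t=3: arr=0 -> substrate=0 bound=1 product=0
t=4: arr=0 -> substrate=0 bound=0 product=1
t=5: arr=0 -> substrate=0 bound=0 product=1
t=6: arr=2 -> substrate=0 bound=2 product=1
t=7: arr=1 -> substrate=0 bound=3 product=1
t=8: arr=0 -> substrate=0 bound=1 product=3
t=9: arr=0 -> substrate=0 bound=0 product=4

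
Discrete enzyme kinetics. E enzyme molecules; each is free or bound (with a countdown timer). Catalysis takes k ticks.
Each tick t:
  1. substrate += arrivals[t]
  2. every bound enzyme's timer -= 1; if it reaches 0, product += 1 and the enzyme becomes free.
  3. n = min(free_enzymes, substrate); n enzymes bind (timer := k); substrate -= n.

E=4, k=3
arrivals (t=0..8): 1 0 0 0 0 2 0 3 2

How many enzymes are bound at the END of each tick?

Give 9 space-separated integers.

Answer: 1 1 1 0 0 2 2 4 4

Derivation:
t=0: arr=1 -> substrate=0 bound=1 product=0
t=1: arr=0 -> substrate=0 bound=1 product=0
t=2: arr=0 -> substrate=0 bound=1 product=0
t=3: arr=0 -> substrate=0 bound=0 product=1
t=4: arr=0 -> substrate=0 bound=0 product=1
t=5: arr=2 -> substrate=0 bound=2 product=1
t=6: arr=0 -> substrate=0 bound=2 product=1
t=7: arr=3 -> substrate=1 bound=4 product=1
t=8: arr=2 -> substrate=1 bound=4 product=3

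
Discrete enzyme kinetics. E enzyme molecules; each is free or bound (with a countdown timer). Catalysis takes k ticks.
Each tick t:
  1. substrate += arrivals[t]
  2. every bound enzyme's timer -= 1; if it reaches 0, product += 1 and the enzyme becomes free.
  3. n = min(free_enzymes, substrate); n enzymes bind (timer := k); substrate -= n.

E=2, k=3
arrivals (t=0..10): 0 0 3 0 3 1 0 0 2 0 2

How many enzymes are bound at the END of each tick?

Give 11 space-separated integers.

Answer: 0 0 2 2 2 2 2 2 2 2 2

Derivation:
t=0: arr=0 -> substrate=0 bound=0 product=0
t=1: arr=0 -> substrate=0 bound=0 product=0
t=2: arr=3 -> substrate=1 bound=2 product=0
t=3: arr=0 -> substrate=1 bound=2 product=0
t=4: arr=3 -> substrate=4 bound=2 product=0
t=5: arr=1 -> substrate=3 bound=2 product=2
t=6: arr=0 -> substrate=3 bound=2 product=2
t=7: arr=0 -> substrate=3 bound=2 product=2
t=8: arr=2 -> substrate=3 bound=2 product=4
t=9: arr=0 -> substrate=3 bound=2 product=4
t=10: arr=2 -> substrate=5 bound=2 product=4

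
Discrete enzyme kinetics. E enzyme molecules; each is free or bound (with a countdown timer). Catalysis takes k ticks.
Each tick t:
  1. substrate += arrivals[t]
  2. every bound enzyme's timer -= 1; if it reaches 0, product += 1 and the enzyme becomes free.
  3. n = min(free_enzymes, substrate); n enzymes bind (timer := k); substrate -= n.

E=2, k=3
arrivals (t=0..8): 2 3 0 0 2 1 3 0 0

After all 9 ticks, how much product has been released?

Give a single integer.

t=0: arr=2 -> substrate=0 bound=2 product=0
t=1: arr=3 -> substrate=3 bound=2 product=0
t=2: arr=0 -> substrate=3 bound=2 product=0
t=3: arr=0 -> substrate=1 bound=2 product=2
t=4: arr=2 -> substrate=3 bound=2 product=2
t=5: arr=1 -> substrate=4 bound=2 product=2
t=6: arr=3 -> substrate=5 bound=2 product=4
t=7: arr=0 -> substrate=5 bound=2 product=4
t=8: arr=0 -> substrate=5 bound=2 product=4

Answer: 4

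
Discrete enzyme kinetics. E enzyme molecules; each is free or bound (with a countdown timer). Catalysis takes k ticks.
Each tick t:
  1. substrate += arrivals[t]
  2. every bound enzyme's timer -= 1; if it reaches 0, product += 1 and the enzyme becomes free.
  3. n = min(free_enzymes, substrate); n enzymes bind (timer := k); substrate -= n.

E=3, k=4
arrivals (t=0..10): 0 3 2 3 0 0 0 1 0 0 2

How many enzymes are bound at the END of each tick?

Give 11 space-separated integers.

t=0: arr=0 -> substrate=0 bound=0 product=0
t=1: arr=3 -> substrate=0 bound=3 product=0
t=2: arr=2 -> substrate=2 bound=3 product=0
t=3: arr=3 -> substrate=5 bound=3 product=0
t=4: arr=0 -> substrate=5 bound=3 product=0
t=5: arr=0 -> substrate=2 bound=3 product=3
t=6: arr=0 -> substrate=2 bound=3 product=3
t=7: arr=1 -> substrate=3 bound=3 product=3
t=8: arr=0 -> substrate=3 bound=3 product=3
t=9: arr=0 -> substrate=0 bound=3 product=6
t=10: arr=2 -> substrate=2 bound=3 product=6

Answer: 0 3 3 3 3 3 3 3 3 3 3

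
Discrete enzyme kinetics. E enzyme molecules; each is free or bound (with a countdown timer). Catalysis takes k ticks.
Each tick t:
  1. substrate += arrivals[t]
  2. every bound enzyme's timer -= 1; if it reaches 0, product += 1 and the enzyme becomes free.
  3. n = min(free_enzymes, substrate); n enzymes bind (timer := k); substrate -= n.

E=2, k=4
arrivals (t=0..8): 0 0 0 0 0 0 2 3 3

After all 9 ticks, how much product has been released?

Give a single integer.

Answer: 0

Derivation:
t=0: arr=0 -> substrate=0 bound=0 product=0
t=1: arr=0 -> substrate=0 bound=0 product=0
t=2: arr=0 -> substrate=0 bound=0 product=0
t=3: arr=0 -> substrate=0 bound=0 product=0
t=4: arr=0 -> substrate=0 bound=0 product=0
t=5: arr=0 -> substrate=0 bound=0 product=0
t=6: arr=2 -> substrate=0 bound=2 product=0
t=7: arr=3 -> substrate=3 bound=2 product=0
t=8: arr=3 -> substrate=6 bound=2 product=0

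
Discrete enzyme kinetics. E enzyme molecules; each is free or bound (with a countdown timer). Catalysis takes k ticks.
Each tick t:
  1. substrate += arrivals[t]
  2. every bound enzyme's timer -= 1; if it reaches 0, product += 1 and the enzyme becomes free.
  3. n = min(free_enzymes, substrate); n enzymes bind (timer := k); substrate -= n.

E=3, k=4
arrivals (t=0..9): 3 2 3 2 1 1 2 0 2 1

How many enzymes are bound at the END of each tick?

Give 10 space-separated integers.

Answer: 3 3 3 3 3 3 3 3 3 3

Derivation:
t=0: arr=3 -> substrate=0 bound=3 product=0
t=1: arr=2 -> substrate=2 bound=3 product=0
t=2: arr=3 -> substrate=5 bound=3 product=0
t=3: arr=2 -> substrate=7 bound=3 product=0
t=4: arr=1 -> substrate=5 bound=3 product=3
t=5: arr=1 -> substrate=6 bound=3 product=3
t=6: arr=2 -> substrate=8 bound=3 product=3
t=7: arr=0 -> substrate=8 bound=3 product=3
t=8: arr=2 -> substrate=7 bound=3 product=6
t=9: arr=1 -> substrate=8 bound=3 product=6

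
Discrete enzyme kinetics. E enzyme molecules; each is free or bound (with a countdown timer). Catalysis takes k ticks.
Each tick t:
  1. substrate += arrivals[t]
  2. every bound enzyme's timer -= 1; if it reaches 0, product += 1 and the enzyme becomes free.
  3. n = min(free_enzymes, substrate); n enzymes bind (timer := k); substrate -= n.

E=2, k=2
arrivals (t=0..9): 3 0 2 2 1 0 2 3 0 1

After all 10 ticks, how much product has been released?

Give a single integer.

t=0: arr=3 -> substrate=1 bound=2 product=0
t=1: arr=0 -> substrate=1 bound=2 product=0
t=2: arr=2 -> substrate=1 bound=2 product=2
t=3: arr=2 -> substrate=3 bound=2 product=2
t=4: arr=1 -> substrate=2 bound=2 product=4
t=5: arr=0 -> substrate=2 bound=2 product=4
t=6: arr=2 -> substrate=2 bound=2 product=6
t=7: arr=3 -> substrate=5 bound=2 product=6
t=8: arr=0 -> substrate=3 bound=2 product=8
t=9: arr=1 -> substrate=4 bound=2 product=8

Answer: 8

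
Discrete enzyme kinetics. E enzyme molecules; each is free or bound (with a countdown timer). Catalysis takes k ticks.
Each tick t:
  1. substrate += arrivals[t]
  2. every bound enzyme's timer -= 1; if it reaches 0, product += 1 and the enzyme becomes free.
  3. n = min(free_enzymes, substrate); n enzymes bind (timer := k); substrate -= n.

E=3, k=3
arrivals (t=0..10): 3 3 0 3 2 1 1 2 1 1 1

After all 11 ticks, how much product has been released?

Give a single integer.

t=0: arr=3 -> substrate=0 bound=3 product=0
t=1: arr=3 -> substrate=3 bound=3 product=0
t=2: arr=0 -> substrate=3 bound=3 product=0
t=3: arr=3 -> substrate=3 bound=3 product=3
t=4: arr=2 -> substrate=5 bound=3 product=3
t=5: arr=1 -> substrate=6 bound=3 product=3
t=6: arr=1 -> substrate=4 bound=3 product=6
t=7: arr=2 -> substrate=6 bound=3 product=6
t=8: arr=1 -> substrate=7 bound=3 product=6
t=9: arr=1 -> substrate=5 bound=3 product=9
t=10: arr=1 -> substrate=6 bound=3 product=9

Answer: 9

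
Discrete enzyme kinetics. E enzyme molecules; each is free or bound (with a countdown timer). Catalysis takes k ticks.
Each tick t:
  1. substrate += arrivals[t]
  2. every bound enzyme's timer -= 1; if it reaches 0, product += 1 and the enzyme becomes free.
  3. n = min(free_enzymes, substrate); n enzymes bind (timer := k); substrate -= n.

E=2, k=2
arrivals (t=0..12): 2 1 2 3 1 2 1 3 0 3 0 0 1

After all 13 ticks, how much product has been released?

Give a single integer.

t=0: arr=2 -> substrate=0 bound=2 product=0
t=1: arr=1 -> substrate=1 bound=2 product=0
t=2: arr=2 -> substrate=1 bound=2 product=2
t=3: arr=3 -> substrate=4 bound=2 product=2
t=4: arr=1 -> substrate=3 bound=2 product=4
t=5: arr=2 -> substrate=5 bound=2 product=4
t=6: arr=1 -> substrate=4 bound=2 product=6
t=7: arr=3 -> substrate=7 bound=2 product=6
t=8: arr=0 -> substrate=5 bound=2 product=8
t=9: arr=3 -> substrate=8 bound=2 product=8
t=10: arr=0 -> substrate=6 bound=2 product=10
t=11: arr=0 -> substrate=6 bound=2 product=10
t=12: arr=1 -> substrate=5 bound=2 product=12

Answer: 12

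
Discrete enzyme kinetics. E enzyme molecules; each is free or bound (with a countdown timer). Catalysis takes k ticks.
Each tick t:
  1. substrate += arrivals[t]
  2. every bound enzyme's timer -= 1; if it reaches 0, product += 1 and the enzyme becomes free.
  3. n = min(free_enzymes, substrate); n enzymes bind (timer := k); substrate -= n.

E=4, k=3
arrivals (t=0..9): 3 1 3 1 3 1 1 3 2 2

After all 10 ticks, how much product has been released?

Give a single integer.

t=0: arr=3 -> substrate=0 bound=3 product=0
t=1: arr=1 -> substrate=0 bound=4 product=0
t=2: arr=3 -> substrate=3 bound=4 product=0
t=3: arr=1 -> substrate=1 bound=4 product=3
t=4: arr=3 -> substrate=3 bound=4 product=4
t=5: arr=1 -> substrate=4 bound=4 product=4
t=6: arr=1 -> substrate=2 bound=4 product=7
t=7: arr=3 -> substrate=4 bound=4 product=8
t=8: arr=2 -> substrate=6 bound=4 product=8
t=9: arr=2 -> substrate=5 bound=4 product=11

Answer: 11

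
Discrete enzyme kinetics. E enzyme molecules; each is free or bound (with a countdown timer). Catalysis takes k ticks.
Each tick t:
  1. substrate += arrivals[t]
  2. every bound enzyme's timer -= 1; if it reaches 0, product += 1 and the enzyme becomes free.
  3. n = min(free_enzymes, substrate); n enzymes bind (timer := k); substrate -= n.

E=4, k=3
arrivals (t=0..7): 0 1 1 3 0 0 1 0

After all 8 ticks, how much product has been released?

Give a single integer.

Answer: 5

Derivation:
t=0: arr=0 -> substrate=0 bound=0 product=0
t=1: arr=1 -> substrate=0 bound=1 product=0
t=2: arr=1 -> substrate=0 bound=2 product=0
t=3: arr=3 -> substrate=1 bound=4 product=0
t=4: arr=0 -> substrate=0 bound=4 product=1
t=5: arr=0 -> substrate=0 bound=3 product=2
t=6: arr=1 -> substrate=0 bound=2 product=4
t=7: arr=0 -> substrate=0 bound=1 product=5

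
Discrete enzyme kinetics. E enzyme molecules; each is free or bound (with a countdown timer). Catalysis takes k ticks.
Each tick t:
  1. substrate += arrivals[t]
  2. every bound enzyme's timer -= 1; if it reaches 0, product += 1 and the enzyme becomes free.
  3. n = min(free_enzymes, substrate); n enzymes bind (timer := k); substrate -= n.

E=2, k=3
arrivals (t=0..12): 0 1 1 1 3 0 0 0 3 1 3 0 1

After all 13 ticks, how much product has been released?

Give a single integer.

t=0: arr=0 -> substrate=0 bound=0 product=0
t=1: arr=1 -> substrate=0 bound=1 product=0
t=2: arr=1 -> substrate=0 bound=2 product=0
t=3: arr=1 -> substrate=1 bound=2 product=0
t=4: arr=3 -> substrate=3 bound=2 product=1
t=5: arr=0 -> substrate=2 bound=2 product=2
t=6: arr=0 -> substrate=2 bound=2 product=2
t=7: arr=0 -> substrate=1 bound=2 product=3
t=8: arr=3 -> substrate=3 bound=2 product=4
t=9: arr=1 -> substrate=4 bound=2 product=4
t=10: arr=3 -> substrate=6 bound=2 product=5
t=11: arr=0 -> substrate=5 bound=2 product=6
t=12: arr=1 -> substrate=6 bound=2 product=6

Answer: 6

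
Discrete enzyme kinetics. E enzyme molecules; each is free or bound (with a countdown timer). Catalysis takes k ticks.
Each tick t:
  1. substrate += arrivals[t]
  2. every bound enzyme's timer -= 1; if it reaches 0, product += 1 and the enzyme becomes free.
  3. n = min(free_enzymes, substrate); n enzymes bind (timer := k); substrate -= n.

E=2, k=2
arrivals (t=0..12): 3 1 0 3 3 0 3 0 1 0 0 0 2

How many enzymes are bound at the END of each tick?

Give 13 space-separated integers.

Answer: 2 2 2 2 2 2 2 2 2 2 2 2 2

Derivation:
t=0: arr=3 -> substrate=1 bound=2 product=0
t=1: arr=1 -> substrate=2 bound=2 product=0
t=2: arr=0 -> substrate=0 bound=2 product=2
t=3: arr=3 -> substrate=3 bound=2 product=2
t=4: arr=3 -> substrate=4 bound=2 product=4
t=5: arr=0 -> substrate=4 bound=2 product=4
t=6: arr=3 -> substrate=5 bound=2 product=6
t=7: arr=0 -> substrate=5 bound=2 product=6
t=8: arr=1 -> substrate=4 bound=2 product=8
t=9: arr=0 -> substrate=4 bound=2 product=8
t=10: arr=0 -> substrate=2 bound=2 product=10
t=11: arr=0 -> substrate=2 bound=2 product=10
t=12: arr=2 -> substrate=2 bound=2 product=12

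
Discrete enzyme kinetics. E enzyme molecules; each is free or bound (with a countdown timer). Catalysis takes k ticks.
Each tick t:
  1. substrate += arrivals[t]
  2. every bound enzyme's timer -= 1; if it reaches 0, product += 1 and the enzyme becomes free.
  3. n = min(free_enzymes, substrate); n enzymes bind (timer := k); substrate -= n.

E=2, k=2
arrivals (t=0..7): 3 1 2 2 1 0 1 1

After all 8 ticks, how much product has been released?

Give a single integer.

t=0: arr=3 -> substrate=1 bound=2 product=0
t=1: arr=1 -> substrate=2 bound=2 product=0
t=2: arr=2 -> substrate=2 bound=2 product=2
t=3: arr=2 -> substrate=4 bound=2 product=2
t=4: arr=1 -> substrate=3 bound=2 product=4
t=5: arr=0 -> substrate=3 bound=2 product=4
t=6: arr=1 -> substrate=2 bound=2 product=6
t=7: arr=1 -> substrate=3 bound=2 product=6

Answer: 6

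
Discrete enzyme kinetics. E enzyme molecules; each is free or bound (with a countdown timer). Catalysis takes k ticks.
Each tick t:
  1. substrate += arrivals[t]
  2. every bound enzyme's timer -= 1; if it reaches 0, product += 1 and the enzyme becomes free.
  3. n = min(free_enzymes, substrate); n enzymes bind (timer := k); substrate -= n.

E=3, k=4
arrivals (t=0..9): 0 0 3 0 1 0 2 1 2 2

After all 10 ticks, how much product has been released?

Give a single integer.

t=0: arr=0 -> substrate=0 bound=0 product=0
t=1: arr=0 -> substrate=0 bound=0 product=0
t=2: arr=3 -> substrate=0 bound=3 product=0
t=3: arr=0 -> substrate=0 bound=3 product=0
t=4: arr=1 -> substrate=1 bound=3 product=0
t=5: arr=0 -> substrate=1 bound=3 product=0
t=6: arr=2 -> substrate=0 bound=3 product=3
t=7: arr=1 -> substrate=1 bound=3 product=3
t=8: arr=2 -> substrate=3 bound=3 product=3
t=9: arr=2 -> substrate=5 bound=3 product=3

Answer: 3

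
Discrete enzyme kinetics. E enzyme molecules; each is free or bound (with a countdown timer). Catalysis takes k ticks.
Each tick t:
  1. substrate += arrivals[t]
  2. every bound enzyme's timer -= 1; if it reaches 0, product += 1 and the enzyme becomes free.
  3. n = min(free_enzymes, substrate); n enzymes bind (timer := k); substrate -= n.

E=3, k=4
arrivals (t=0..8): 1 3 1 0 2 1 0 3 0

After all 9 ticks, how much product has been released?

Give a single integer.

t=0: arr=1 -> substrate=0 bound=1 product=0
t=1: arr=3 -> substrate=1 bound=3 product=0
t=2: arr=1 -> substrate=2 bound=3 product=0
t=3: arr=0 -> substrate=2 bound=3 product=0
t=4: arr=2 -> substrate=3 bound=3 product=1
t=5: arr=1 -> substrate=2 bound=3 product=3
t=6: arr=0 -> substrate=2 bound=3 product=3
t=7: arr=3 -> substrate=5 bound=3 product=3
t=8: arr=0 -> substrate=4 bound=3 product=4

Answer: 4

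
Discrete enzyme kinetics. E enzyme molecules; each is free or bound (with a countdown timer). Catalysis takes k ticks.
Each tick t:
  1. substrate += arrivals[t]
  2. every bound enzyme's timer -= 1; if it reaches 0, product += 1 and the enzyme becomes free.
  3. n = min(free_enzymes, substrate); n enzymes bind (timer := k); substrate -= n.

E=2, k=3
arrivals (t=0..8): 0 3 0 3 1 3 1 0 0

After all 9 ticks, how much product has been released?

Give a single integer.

t=0: arr=0 -> substrate=0 bound=0 product=0
t=1: arr=3 -> substrate=1 bound=2 product=0
t=2: arr=0 -> substrate=1 bound=2 product=0
t=3: arr=3 -> substrate=4 bound=2 product=0
t=4: arr=1 -> substrate=3 bound=2 product=2
t=5: arr=3 -> substrate=6 bound=2 product=2
t=6: arr=1 -> substrate=7 bound=2 product=2
t=7: arr=0 -> substrate=5 bound=2 product=4
t=8: arr=0 -> substrate=5 bound=2 product=4

Answer: 4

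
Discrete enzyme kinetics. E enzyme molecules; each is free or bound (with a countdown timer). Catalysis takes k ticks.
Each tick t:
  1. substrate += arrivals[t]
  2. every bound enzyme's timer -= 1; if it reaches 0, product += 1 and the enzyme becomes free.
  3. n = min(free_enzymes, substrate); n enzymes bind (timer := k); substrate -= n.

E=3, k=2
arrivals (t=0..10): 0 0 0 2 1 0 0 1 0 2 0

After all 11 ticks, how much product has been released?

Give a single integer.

t=0: arr=0 -> substrate=0 bound=0 product=0
t=1: arr=0 -> substrate=0 bound=0 product=0
t=2: arr=0 -> substrate=0 bound=0 product=0
t=3: arr=2 -> substrate=0 bound=2 product=0
t=4: arr=1 -> substrate=0 bound=3 product=0
t=5: arr=0 -> substrate=0 bound=1 product=2
t=6: arr=0 -> substrate=0 bound=0 product=3
t=7: arr=1 -> substrate=0 bound=1 product=3
t=8: arr=0 -> substrate=0 bound=1 product=3
t=9: arr=2 -> substrate=0 bound=2 product=4
t=10: arr=0 -> substrate=0 bound=2 product=4

Answer: 4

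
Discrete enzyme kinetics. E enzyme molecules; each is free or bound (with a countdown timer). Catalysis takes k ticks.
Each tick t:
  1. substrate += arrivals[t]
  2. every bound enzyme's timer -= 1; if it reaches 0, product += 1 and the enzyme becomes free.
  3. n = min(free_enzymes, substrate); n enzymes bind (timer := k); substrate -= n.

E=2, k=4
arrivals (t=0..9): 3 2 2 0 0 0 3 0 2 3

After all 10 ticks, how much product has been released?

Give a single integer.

t=0: arr=3 -> substrate=1 bound=2 product=0
t=1: arr=2 -> substrate=3 bound=2 product=0
t=2: arr=2 -> substrate=5 bound=2 product=0
t=3: arr=0 -> substrate=5 bound=2 product=0
t=4: arr=0 -> substrate=3 bound=2 product=2
t=5: arr=0 -> substrate=3 bound=2 product=2
t=6: arr=3 -> substrate=6 bound=2 product=2
t=7: arr=0 -> substrate=6 bound=2 product=2
t=8: arr=2 -> substrate=6 bound=2 product=4
t=9: arr=3 -> substrate=9 bound=2 product=4

Answer: 4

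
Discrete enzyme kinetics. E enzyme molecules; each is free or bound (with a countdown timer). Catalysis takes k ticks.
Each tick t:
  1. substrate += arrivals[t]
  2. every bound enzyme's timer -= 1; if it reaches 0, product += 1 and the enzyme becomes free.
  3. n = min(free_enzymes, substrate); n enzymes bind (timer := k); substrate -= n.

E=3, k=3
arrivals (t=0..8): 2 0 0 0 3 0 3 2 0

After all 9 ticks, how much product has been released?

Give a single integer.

Answer: 5

Derivation:
t=0: arr=2 -> substrate=0 bound=2 product=0
t=1: arr=0 -> substrate=0 bound=2 product=0
t=2: arr=0 -> substrate=0 bound=2 product=0
t=3: arr=0 -> substrate=0 bound=0 product=2
t=4: arr=3 -> substrate=0 bound=3 product=2
t=5: arr=0 -> substrate=0 bound=3 product=2
t=6: arr=3 -> substrate=3 bound=3 product=2
t=7: arr=2 -> substrate=2 bound=3 product=5
t=8: arr=0 -> substrate=2 bound=3 product=5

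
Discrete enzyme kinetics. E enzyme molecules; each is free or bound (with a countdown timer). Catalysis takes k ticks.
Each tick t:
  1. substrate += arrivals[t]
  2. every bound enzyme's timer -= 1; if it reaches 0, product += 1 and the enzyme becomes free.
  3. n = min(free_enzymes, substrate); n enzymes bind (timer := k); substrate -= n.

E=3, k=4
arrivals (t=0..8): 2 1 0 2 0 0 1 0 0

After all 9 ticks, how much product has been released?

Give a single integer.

Answer: 5

Derivation:
t=0: arr=2 -> substrate=0 bound=2 product=0
t=1: arr=1 -> substrate=0 bound=3 product=0
t=2: arr=0 -> substrate=0 bound=3 product=0
t=3: arr=2 -> substrate=2 bound=3 product=0
t=4: arr=0 -> substrate=0 bound=3 product=2
t=5: arr=0 -> substrate=0 bound=2 product=3
t=6: arr=1 -> substrate=0 bound=3 product=3
t=7: arr=0 -> substrate=0 bound=3 product=3
t=8: arr=0 -> substrate=0 bound=1 product=5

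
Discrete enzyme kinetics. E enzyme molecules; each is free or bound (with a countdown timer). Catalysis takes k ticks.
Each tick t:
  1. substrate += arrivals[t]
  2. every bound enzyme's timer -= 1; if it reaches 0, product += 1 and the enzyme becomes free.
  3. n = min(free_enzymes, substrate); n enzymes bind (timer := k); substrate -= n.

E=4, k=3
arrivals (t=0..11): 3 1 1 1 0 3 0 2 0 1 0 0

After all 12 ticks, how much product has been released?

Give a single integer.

t=0: arr=3 -> substrate=0 bound=3 product=0
t=1: arr=1 -> substrate=0 bound=4 product=0
t=2: arr=1 -> substrate=1 bound=4 product=0
t=3: arr=1 -> substrate=0 bound=3 product=3
t=4: arr=0 -> substrate=0 bound=2 product=4
t=5: arr=3 -> substrate=1 bound=4 product=4
t=6: arr=0 -> substrate=0 bound=3 product=6
t=7: arr=2 -> substrate=1 bound=4 product=6
t=8: arr=0 -> substrate=0 bound=3 product=8
t=9: arr=1 -> substrate=0 bound=3 product=9
t=10: arr=0 -> substrate=0 bound=2 product=10
t=11: arr=0 -> substrate=0 bound=1 product=11

Answer: 11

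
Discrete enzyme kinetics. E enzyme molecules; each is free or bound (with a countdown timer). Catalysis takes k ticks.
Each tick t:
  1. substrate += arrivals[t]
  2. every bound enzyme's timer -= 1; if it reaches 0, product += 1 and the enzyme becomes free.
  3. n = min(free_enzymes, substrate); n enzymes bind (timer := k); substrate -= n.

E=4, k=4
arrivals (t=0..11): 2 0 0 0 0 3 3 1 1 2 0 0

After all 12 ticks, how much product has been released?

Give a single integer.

t=0: arr=2 -> substrate=0 bound=2 product=0
t=1: arr=0 -> substrate=0 bound=2 product=0
t=2: arr=0 -> substrate=0 bound=2 product=0
t=3: arr=0 -> substrate=0 bound=2 product=0
t=4: arr=0 -> substrate=0 bound=0 product=2
t=5: arr=3 -> substrate=0 bound=3 product=2
t=6: arr=3 -> substrate=2 bound=4 product=2
t=7: arr=1 -> substrate=3 bound=4 product=2
t=8: arr=1 -> substrate=4 bound=4 product=2
t=9: arr=2 -> substrate=3 bound=4 product=5
t=10: arr=0 -> substrate=2 bound=4 product=6
t=11: arr=0 -> substrate=2 bound=4 product=6

Answer: 6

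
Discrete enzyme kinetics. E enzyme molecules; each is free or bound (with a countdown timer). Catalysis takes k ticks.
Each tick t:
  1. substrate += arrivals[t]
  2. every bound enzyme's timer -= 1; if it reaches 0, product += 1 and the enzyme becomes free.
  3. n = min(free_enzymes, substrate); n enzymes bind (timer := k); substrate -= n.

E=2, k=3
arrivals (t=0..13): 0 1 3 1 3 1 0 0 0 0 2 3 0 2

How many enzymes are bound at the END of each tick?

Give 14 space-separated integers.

Answer: 0 1 2 2 2 2 2 2 2 2 2 2 2 2

Derivation:
t=0: arr=0 -> substrate=0 bound=0 product=0
t=1: arr=1 -> substrate=0 bound=1 product=0
t=2: arr=3 -> substrate=2 bound=2 product=0
t=3: arr=1 -> substrate=3 bound=2 product=0
t=4: arr=3 -> substrate=5 bound=2 product=1
t=5: arr=1 -> substrate=5 bound=2 product=2
t=6: arr=0 -> substrate=5 bound=2 product=2
t=7: arr=0 -> substrate=4 bound=2 product=3
t=8: arr=0 -> substrate=3 bound=2 product=4
t=9: arr=0 -> substrate=3 bound=2 product=4
t=10: arr=2 -> substrate=4 bound=2 product=5
t=11: arr=3 -> substrate=6 bound=2 product=6
t=12: arr=0 -> substrate=6 bound=2 product=6
t=13: arr=2 -> substrate=7 bound=2 product=7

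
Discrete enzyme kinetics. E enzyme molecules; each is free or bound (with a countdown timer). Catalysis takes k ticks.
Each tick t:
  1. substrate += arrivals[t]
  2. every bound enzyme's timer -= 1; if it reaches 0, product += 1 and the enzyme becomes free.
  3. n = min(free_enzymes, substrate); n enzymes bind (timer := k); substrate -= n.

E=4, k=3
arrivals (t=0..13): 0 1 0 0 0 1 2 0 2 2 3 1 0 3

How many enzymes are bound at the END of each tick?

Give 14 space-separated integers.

Answer: 0 1 1 1 0 1 3 3 4 4 4 4 4 4

Derivation:
t=0: arr=0 -> substrate=0 bound=0 product=0
t=1: arr=1 -> substrate=0 bound=1 product=0
t=2: arr=0 -> substrate=0 bound=1 product=0
t=3: arr=0 -> substrate=0 bound=1 product=0
t=4: arr=0 -> substrate=0 bound=0 product=1
t=5: arr=1 -> substrate=0 bound=1 product=1
t=6: arr=2 -> substrate=0 bound=3 product=1
t=7: arr=0 -> substrate=0 bound=3 product=1
t=8: arr=2 -> substrate=0 bound=4 product=2
t=9: arr=2 -> substrate=0 bound=4 product=4
t=10: arr=3 -> substrate=3 bound=4 product=4
t=11: arr=1 -> substrate=2 bound=4 product=6
t=12: arr=0 -> substrate=0 bound=4 product=8
t=13: arr=3 -> substrate=3 bound=4 product=8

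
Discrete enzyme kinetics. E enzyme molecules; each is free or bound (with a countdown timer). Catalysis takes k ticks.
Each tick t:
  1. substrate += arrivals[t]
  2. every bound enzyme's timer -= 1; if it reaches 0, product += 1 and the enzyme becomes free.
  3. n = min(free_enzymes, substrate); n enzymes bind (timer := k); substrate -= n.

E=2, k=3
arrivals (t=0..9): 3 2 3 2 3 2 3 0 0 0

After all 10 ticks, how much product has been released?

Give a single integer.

t=0: arr=3 -> substrate=1 bound=2 product=0
t=1: arr=2 -> substrate=3 bound=2 product=0
t=2: arr=3 -> substrate=6 bound=2 product=0
t=3: arr=2 -> substrate=6 bound=2 product=2
t=4: arr=3 -> substrate=9 bound=2 product=2
t=5: arr=2 -> substrate=11 bound=2 product=2
t=6: arr=3 -> substrate=12 bound=2 product=4
t=7: arr=0 -> substrate=12 bound=2 product=4
t=8: arr=0 -> substrate=12 bound=2 product=4
t=9: arr=0 -> substrate=10 bound=2 product=6

Answer: 6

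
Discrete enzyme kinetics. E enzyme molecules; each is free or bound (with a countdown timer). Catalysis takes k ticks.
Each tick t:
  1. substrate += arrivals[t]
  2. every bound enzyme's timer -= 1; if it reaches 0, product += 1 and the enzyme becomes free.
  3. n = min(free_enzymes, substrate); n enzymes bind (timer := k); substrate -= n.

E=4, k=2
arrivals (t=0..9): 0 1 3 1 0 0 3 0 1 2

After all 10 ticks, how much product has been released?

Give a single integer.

t=0: arr=0 -> substrate=0 bound=0 product=0
t=1: arr=1 -> substrate=0 bound=1 product=0
t=2: arr=3 -> substrate=0 bound=4 product=0
t=3: arr=1 -> substrate=0 bound=4 product=1
t=4: arr=0 -> substrate=0 bound=1 product=4
t=5: arr=0 -> substrate=0 bound=0 product=5
t=6: arr=3 -> substrate=0 bound=3 product=5
t=7: arr=0 -> substrate=0 bound=3 product=5
t=8: arr=1 -> substrate=0 bound=1 product=8
t=9: arr=2 -> substrate=0 bound=3 product=8

Answer: 8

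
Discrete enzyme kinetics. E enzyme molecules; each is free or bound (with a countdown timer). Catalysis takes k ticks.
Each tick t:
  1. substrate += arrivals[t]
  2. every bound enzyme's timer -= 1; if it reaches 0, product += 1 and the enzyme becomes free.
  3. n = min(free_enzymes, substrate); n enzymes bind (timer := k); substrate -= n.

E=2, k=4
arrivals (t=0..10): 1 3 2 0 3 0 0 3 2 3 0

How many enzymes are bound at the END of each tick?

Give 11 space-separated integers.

t=0: arr=1 -> substrate=0 bound=1 product=0
t=1: arr=3 -> substrate=2 bound=2 product=0
t=2: arr=2 -> substrate=4 bound=2 product=0
t=3: arr=0 -> substrate=4 bound=2 product=0
t=4: arr=3 -> substrate=6 bound=2 product=1
t=5: arr=0 -> substrate=5 bound=2 product=2
t=6: arr=0 -> substrate=5 bound=2 product=2
t=7: arr=3 -> substrate=8 bound=2 product=2
t=8: arr=2 -> substrate=9 bound=2 product=3
t=9: arr=3 -> substrate=11 bound=2 product=4
t=10: arr=0 -> substrate=11 bound=2 product=4

Answer: 1 2 2 2 2 2 2 2 2 2 2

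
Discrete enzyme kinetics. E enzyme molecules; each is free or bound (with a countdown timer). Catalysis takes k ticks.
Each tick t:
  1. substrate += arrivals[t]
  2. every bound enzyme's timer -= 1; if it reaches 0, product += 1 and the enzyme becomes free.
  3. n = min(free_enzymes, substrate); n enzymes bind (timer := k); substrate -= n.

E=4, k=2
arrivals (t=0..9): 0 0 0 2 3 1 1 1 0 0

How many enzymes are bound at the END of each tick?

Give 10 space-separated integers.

Answer: 0 0 0 2 4 4 3 2 1 0

Derivation:
t=0: arr=0 -> substrate=0 bound=0 product=0
t=1: arr=0 -> substrate=0 bound=0 product=0
t=2: arr=0 -> substrate=0 bound=0 product=0
t=3: arr=2 -> substrate=0 bound=2 product=0
t=4: arr=3 -> substrate=1 bound=4 product=0
t=5: arr=1 -> substrate=0 bound=4 product=2
t=6: arr=1 -> substrate=0 bound=3 product=4
t=7: arr=1 -> substrate=0 bound=2 product=6
t=8: arr=0 -> substrate=0 bound=1 product=7
t=9: arr=0 -> substrate=0 bound=0 product=8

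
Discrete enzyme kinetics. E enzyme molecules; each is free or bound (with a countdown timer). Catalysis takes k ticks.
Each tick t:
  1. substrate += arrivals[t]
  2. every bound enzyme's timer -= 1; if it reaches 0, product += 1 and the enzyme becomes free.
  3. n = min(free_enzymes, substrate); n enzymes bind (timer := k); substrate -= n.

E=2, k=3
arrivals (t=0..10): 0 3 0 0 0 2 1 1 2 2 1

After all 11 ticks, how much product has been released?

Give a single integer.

t=0: arr=0 -> substrate=0 bound=0 product=0
t=1: arr=3 -> substrate=1 bound=2 product=0
t=2: arr=0 -> substrate=1 bound=2 product=0
t=3: arr=0 -> substrate=1 bound=2 product=0
t=4: arr=0 -> substrate=0 bound=1 product=2
t=5: arr=2 -> substrate=1 bound=2 product=2
t=6: arr=1 -> substrate=2 bound=2 product=2
t=7: arr=1 -> substrate=2 bound=2 product=3
t=8: arr=2 -> substrate=3 bound=2 product=4
t=9: arr=2 -> substrate=5 bound=2 product=4
t=10: arr=1 -> substrate=5 bound=2 product=5

Answer: 5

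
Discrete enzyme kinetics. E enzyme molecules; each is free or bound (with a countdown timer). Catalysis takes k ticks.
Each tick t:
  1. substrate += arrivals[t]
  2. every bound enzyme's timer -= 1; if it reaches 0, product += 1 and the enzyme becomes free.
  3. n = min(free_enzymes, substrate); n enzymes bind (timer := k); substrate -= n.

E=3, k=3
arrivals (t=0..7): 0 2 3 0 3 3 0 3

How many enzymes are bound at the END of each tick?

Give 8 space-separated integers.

t=0: arr=0 -> substrate=0 bound=0 product=0
t=1: arr=2 -> substrate=0 bound=2 product=0
t=2: arr=3 -> substrate=2 bound=3 product=0
t=3: arr=0 -> substrate=2 bound=3 product=0
t=4: arr=3 -> substrate=3 bound=3 product=2
t=5: arr=3 -> substrate=5 bound=3 product=3
t=6: arr=0 -> substrate=5 bound=3 product=3
t=7: arr=3 -> substrate=6 bound=3 product=5

Answer: 0 2 3 3 3 3 3 3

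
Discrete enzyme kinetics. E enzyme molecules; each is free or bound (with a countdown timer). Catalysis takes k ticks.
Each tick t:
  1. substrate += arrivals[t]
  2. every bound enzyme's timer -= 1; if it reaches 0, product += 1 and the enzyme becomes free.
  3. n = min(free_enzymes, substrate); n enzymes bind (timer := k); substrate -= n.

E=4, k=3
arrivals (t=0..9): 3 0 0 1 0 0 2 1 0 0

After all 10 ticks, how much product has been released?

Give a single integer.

t=0: arr=3 -> substrate=0 bound=3 product=0
t=1: arr=0 -> substrate=0 bound=3 product=0
t=2: arr=0 -> substrate=0 bound=3 product=0
t=3: arr=1 -> substrate=0 bound=1 product=3
t=4: arr=0 -> substrate=0 bound=1 product=3
t=5: arr=0 -> substrate=0 bound=1 product=3
t=6: arr=2 -> substrate=0 bound=2 product=4
t=7: arr=1 -> substrate=0 bound=3 product=4
t=8: arr=0 -> substrate=0 bound=3 product=4
t=9: arr=0 -> substrate=0 bound=1 product=6

Answer: 6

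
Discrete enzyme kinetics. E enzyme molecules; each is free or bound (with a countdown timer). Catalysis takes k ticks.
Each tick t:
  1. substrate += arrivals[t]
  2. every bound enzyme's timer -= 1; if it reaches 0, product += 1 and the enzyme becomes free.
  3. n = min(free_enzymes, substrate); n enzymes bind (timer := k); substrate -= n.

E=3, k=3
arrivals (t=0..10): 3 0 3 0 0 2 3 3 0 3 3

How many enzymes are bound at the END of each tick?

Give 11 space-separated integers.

Answer: 3 3 3 3 3 3 3 3 3 3 3

Derivation:
t=0: arr=3 -> substrate=0 bound=3 product=0
t=1: arr=0 -> substrate=0 bound=3 product=0
t=2: arr=3 -> substrate=3 bound=3 product=0
t=3: arr=0 -> substrate=0 bound=3 product=3
t=4: arr=0 -> substrate=0 bound=3 product=3
t=5: arr=2 -> substrate=2 bound=3 product=3
t=6: arr=3 -> substrate=2 bound=3 product=6
t=7: arr=3 -> substrate=5 bound=3 product=6
t=8: arr=0 -> substrate=5 bound=3 product=6
t=9: arr=3 -> substrate=5 bound=3 product=9
t=10: arr=3 -> substrate=8 bound=3 product=9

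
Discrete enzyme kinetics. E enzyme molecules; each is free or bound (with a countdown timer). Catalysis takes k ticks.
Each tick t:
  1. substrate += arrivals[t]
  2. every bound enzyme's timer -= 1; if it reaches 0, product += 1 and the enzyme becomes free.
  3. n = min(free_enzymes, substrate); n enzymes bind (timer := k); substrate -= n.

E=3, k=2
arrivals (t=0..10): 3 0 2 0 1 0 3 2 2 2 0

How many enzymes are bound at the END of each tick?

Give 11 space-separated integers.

t=0: arr=3 -> substrate=0 bound=3 product=0
t=1: arr=0 -> substrate=0 bound=3 product=0
t=2: arr=2 -> substrate=0 bound=2 product=3
t=3: arr=0 -> substrate=0 bound=2 product=3
t=4: arr=1 -> substrate=0 bound=1 product=5
t=5: arr=0 -> substrate=0 bound=1 product=5
t=6: arr=3 -> substrate=0 bound=3 product=6
t=7: arr=2 -> substrate=2 bound=3 product=6
t=8: arr=2 -> substrate=1 bound=3 product=9
t=9: arr=2 -> substrate=3 bound=3 product=9
t=10: arr=0 -> substrate=0 bound=3 product=12

Answer: 3 3 2 2 1 1 3 3 3 3 3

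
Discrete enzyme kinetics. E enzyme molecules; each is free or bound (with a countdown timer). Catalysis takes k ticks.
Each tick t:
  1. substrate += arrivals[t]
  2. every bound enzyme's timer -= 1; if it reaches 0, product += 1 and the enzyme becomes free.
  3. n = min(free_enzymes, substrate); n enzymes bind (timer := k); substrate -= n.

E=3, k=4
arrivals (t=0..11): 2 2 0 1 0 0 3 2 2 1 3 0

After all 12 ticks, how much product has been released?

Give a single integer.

t=0: arr=2 -> substrate=0 bound=2 product=0
t=1: arr=2 -> substrate=1 bound=3 product=0
t=2: arr=0 -> substrate=1 bound=3 product=0
t=3: arr=1 -> substrate=2 bound=3 product=0
t=4: arr=0 -> substrate=0 bound=3 product=2
t=5: arr=0 -> substrate=0 bound=2 product=3
t=6: arr=3 -> substrate=2 bound=3 product=3
t=7: arr=2 -> substrate=4 bound=3 product=3
t=8: arr=2 -> substrate=4 bound=3 product=5
t=9: arr=1 -> substrate=5 bound=3 product=5
t=10: arr=3 -> substrate=7 bound=3 product=6
t=11: arr=0 -> substrate=7 bound=3 product=6

Answer: 6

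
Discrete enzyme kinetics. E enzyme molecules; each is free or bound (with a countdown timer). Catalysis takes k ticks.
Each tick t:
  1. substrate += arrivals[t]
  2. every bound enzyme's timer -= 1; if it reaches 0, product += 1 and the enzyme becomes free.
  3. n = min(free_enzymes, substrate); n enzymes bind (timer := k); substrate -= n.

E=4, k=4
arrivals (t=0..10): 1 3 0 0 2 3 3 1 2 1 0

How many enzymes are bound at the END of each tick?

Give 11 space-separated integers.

t=0: arr=1 -> substrate=0 bound=1 product=0
t=1: arr=3 -> substrate=0 bound=4 product=0
t=2: arr=0 -> substrate=0 bound=4 product=0
t=3: arr=0 -> substrate=0 bound=4 product=0
t=4: arr=2 -> substrate=1 bound=4 product=1
t=5: arr=3 -> substrate=1 bound=4 product=4
t=6: arr=3 -> substrate=4 bound=4 product=4
t=7: arr=1 -> substrate=5 bound=4 product=4
t=8: arr=2 -> substrate=6 bound=4 product=5
t=9: arr=1 -> substrate=4 bound=4 product=8
t=10: arr=0 -> substrate=4 bound=4 product=8

Answer: 1 4 4 4 4 4 4 4 4 4 4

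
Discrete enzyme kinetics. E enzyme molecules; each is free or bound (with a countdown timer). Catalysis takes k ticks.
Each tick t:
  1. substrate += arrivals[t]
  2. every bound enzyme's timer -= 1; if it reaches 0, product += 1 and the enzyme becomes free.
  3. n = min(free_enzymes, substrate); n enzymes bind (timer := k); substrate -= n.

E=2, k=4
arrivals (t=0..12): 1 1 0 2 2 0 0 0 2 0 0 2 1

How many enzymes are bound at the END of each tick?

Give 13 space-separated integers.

t=0: arr=1 -> substrate=0 bound=1 product=0
t=1: arr=1 -> substrate=0 bound=2 product=0
t=2: arr=0 -> substrate=0 bound=2 product=0
t=3: arr=2 -> substrate=2 bound=2 product=0
t=4: arr=2 -> substrate=3 bound=2 product=1
t=5: arr=0 -> substrate=2 bound=2 product=2
t=6: arr=0 -> substrate=2 bound=2 product=2
t=7: arr=0 -> substrate=2 bound=2 product=2
t=8: arr=2 -> substrate=3 bound=2 product=3
t=9: arr=0 -> substrate=2 bound=2 product=4
t=10: arr=0 -> substrate=2 bound=2 product=4
t=11: arr=2 -> substrate=4 bound=2 product=4
t=12: arr=1 -> substrate=4 bound=2 product=5

Answer: 1 2 2 2 2 2 2 2 2 2 2 2 2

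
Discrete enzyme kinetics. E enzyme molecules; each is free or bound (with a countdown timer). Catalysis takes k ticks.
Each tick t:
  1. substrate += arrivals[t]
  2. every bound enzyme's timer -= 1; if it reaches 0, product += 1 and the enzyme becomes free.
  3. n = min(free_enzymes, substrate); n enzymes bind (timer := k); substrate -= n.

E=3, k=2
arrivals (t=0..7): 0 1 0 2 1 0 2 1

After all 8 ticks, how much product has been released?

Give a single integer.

Answer: 4

Derivation:
t=0: arr=0 -> substrate=0 bound=0 product=0
t=1: arr=1 -> substrate=0 bound=1 product=0
t=2: arr=0 -> substrate=0 bound=1 product=0
t=3: arr=2 -> substrate=0 bound=2 product=1
t=4: arr=1 -> substrate=0 bound=3 product=1
t=5: arr=0 -> substrate=0 bound=1 product=3
t=6: arr=2 -> substrate=0 bound=2 product=4
t=7: arr=1 -> substrate=0 bound=3 product=4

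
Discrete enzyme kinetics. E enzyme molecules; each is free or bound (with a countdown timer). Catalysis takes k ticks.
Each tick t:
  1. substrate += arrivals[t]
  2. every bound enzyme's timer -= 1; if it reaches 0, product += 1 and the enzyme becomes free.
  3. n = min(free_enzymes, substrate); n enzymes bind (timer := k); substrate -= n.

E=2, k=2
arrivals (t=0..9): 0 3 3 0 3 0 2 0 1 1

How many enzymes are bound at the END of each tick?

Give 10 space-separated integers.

t=0: arr=0 -> substrate=0 bound=0 product=0
t=1: arr=3 -> substrate=1 bound=2 product=0
t=2: arr=3 -> substrate=4 bound=2 product=0
t=3: arr=0 -> substrate=2 bound=2 product=2
t=4: arr=3 -> substrate=5 bound=2 product=2
t=5: arr=0 -> substrate=3 bound=2 product=4
t=6: arr=2 -> substrate=5 bound=2 product=4
t=7: arr=0 -> substrate=3 bound=2 product=6
t=8: arr=1 -> substrate=4 bound=2 product=6
t=9: arr=1 -> substrate=3 bound=2 product=8

Answer: 0 2 2 2 2 2 2 2 2 2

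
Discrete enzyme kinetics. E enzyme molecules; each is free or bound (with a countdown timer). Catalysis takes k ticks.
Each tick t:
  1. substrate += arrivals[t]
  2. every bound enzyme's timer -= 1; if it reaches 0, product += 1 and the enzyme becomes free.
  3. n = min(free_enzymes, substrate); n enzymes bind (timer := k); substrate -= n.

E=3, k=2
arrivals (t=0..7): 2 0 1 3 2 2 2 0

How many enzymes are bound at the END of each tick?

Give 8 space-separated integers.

t=0: arr=2 -> substrate=0 bound=2 product=0
t=1: arr=0 -> substrate=0 bound=2 product=0
t=2: arr=1 -> substrate=0 bound=1 product=2
t=3: arr=3 -> substrate=1 bound=3 product=2
t=4: arr=2 -> substrate=2 bound=3 product=3
t=5: arr=2 -> substrate=2 bound=3 product=5
t=6: arr=2 -> substrate=3 bound=3 product=6
t=7: arr=0 -> substrate=1 bound=3 product=8

Answer: 2 2 1 3 3 3 3 3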